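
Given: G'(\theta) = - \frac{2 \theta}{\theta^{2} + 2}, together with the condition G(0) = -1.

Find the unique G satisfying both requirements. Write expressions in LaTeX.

G'(\theta) matches the chain-rule pattern g'(h)*h' with inner function h(\theta) = \frac{\theta^{2}}{2} + 1; substituting u = h(\theta) collapses the integral.
A general antiderivative is - \log{\left(\frac{\theta^{2}}{2} + 1 \right)} + C.
The condition gives C = -1 - (0) = -1.
So G(\theta) = - \log{\left(\frac{\theta^{2}}{2} + 1 \right)} - 1.
Check: d/d\theta[- \log{\left(\frac{\theta^{2}}{2} + 1 \right)} - 1] = - \frac{2 \theta}{\theta^{2} + 2} = G'(\theta).

G(\theta) = - \log{\left(\frac{\theta^{2}}{2} + 1 \right)} - 1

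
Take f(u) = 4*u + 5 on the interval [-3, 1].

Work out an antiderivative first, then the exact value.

Antiderivative: F(u) = (4*u**2 + 10*u - 1)/2; value = 4

A candidate is checked by its d/du: the result must match f(u).
F(u) = (4*u**2 + 10*u - 1)/2 is an antiderivative of f.
Check: d/du[(4*u**2 + 10*u - 1)/2] = 4*u + 5 = f(u).
F(1) = 13/2; F(-3) = 5/2.
Integral = F(1) - F(-3) = 4.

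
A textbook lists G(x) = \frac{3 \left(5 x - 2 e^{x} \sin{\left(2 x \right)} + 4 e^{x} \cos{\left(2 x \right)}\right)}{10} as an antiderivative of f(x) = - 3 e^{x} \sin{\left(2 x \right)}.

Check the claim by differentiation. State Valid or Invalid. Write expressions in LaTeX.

d/dx[G] = - 3 e^{x} \sin{\left(2 x \right)} + \frac{3}{2}
d/dx[G] - f(x) = \frac{3}{2} != 0.

Invalid: d/dx[G] - f = \frac{3}{2}, which is not 0.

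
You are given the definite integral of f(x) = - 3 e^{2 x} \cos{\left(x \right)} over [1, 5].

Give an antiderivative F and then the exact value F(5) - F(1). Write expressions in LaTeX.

Recover f(x) by differentiating a candidate F(x); any mismatch rules it out.
F(x) = - \frac{3 \left(\sin{\left(x \right)} + 2 \cos{\left(x \right)}\right) e^{2 x}}{5} is an antiderivative of f.
Check: d/dx[- \frac{3 \left(\sin{\left(x \right)} + 2 \cos{\left(x \right)}\right) e^{2 x}}{5}] = - 3 e^{2 x} \cos{\left(x \right)} = f(x).
F(5) = - \frac{6 e^{10} \cos{\left(5 \right)}}{5} - \frac{3 e^{10} \sin{\left(5 \right)}}{5}; F(1) = - \frac{6 e^{2} \cos{\left(1 \right)}}{5} - \frac{3 e^{2} \sin{\left(1 \right)}}{5}.
Integral = F(5) - F(1) = - \frac{6 e^{10} \cos{\left(5 \right)}}{5} + \frac{3 e^{2} \sin{\left(1 \right)}}{5} + \frac{6 e^{2} \cos{\left(1 \right)}}{5} - \frac{3 e^{10} \sin{\left(5 \right)}}{5}.

Antiderivative: F(x) = - \frac{3 \left(\sin{\left(x \right)} + 2 \cos{\left(x \right)}\right) e^{2 x}}{5}; value = - \frac{6 e^{10} \cos{\left(5 \right)}}{5} + \frac{3 e^{2} \sin{\left(1 \right)}}{5} + \frac{6 e^{2} \cos{\left(1 \right)}}{5} - \frac{3 e^{10} \sin{\left(5 \right)}}{5}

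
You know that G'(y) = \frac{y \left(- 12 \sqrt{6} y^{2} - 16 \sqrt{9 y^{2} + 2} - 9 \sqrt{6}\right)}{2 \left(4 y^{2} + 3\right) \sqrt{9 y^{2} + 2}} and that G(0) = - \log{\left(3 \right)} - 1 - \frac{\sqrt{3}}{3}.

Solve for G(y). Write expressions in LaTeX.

G(y) = - \sqrt{\frac{3 y^{2}}{2} + \frac{1}{3}} - \log{\left(4 y^{2} + 3 \right)} - 1

Since d/dy undoes antidifferentiation here, G(y) must give back the stated G'(y).
A general antiderivative is - \sqrt{\frac{3 y^{2}}{2} + \frac{1}{3}} - \log{\left(4 y^{2} + 3 \right)} + C.
The condition gives C = - \log{\left(3 \right)} - 1 - \frac{\sqrt{3}}{3} - (- \log{\left(3 \right)} - \frac{\sqrt{3}}{3}) = -1.
So G(y) = - \sqrt{\frac{3 y^{2}}{2} + \frac{1}{3}} - \log{\left(4 y^{2} + 3 \right)} - 1.
Check: d/dy[- \sqrt{\frac{3 y^{2}}{2} + \frac{1}{3}} - \log{\left(4 y^{2} + 3 \right)} - 1] = \frac{- 12 \sqrt{6} y^{3} - 16 y \sqrt{9 y^{2} + 2} - 9 \sqrt{6} y}{8 y^{2} \sqrt{9 y^{2} + 2} + 6 \sqrt{9 y^{2} + 2}}, which equals G'(y).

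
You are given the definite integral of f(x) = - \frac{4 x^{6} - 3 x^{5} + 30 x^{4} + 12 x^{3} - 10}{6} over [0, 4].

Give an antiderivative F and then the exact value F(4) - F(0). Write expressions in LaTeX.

Antiderivative: F(x) = - \frac{2 x^{7}}{21} + \frac{x^{6}}{12} - x^{5} - \frac{x^{4}}{2} + \frac{5 x}{3}; value = - \frac{49652}{21}

A first test for any F(x): its x-derivative must equal f(x) identically.
F(x) = - \frac{2 x^{7}}{21} + \frac{x^{6}}{12} - x^{5} - \frac{x^{4}}{2} + \frac{5 x}{3} is an antiderivative of f.
Check: d/dx[- \frac{2 x^{7}}{21} + \frac{x^{6}}{12} - x^{5} - \frac{x^{4}}{2} + \frac{5 x}{3}] = - \frac{2 x^{6}}{3} + \frac{x^{5}}{2} - 5 x^{4} - 2 x^{3} + \frac{5}{3}, which equals f(x).
F(4) = - \frac{49652}{21}; F(0) = 0.
Integral = F(4) - F(0) = - \frac{49652}{21}.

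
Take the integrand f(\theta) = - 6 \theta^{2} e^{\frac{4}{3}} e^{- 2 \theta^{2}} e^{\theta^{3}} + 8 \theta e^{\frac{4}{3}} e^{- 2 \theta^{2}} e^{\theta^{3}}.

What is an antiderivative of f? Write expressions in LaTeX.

f matches the chain-rule pattern g'(h)*h' with inner function h(\theta) = \theta^{3} - 2 \theta^{2} + \frac{4}{3}; substituting u = h(\theta) collapses the integral.
Check: d/d\theta[- 2 e^{\theta^{3} - 2 \theta^{2} + \frac{4}{3}}] = - 6 \theta^{2} e^{\frac{4}{3}} e^{- 2 \theta^{2}} e^{\theta^{3}} + 8 \theta e^{\frac{4}{3}} e^{- 2 \theta^{2}} e^{\theta^{3}} = f(\theta).

An antiderivative is F(\theta) = - 2 e^{\theta^{3} - 2 \theta^{2} + \frac{4}{3}}.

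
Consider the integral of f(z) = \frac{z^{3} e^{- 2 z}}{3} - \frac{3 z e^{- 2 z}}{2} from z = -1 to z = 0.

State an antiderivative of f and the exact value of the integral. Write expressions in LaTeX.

f has the shape u'v + uv' for u = - \frac{z^{3}}{6} - \frac{z^{2}}{4} + \frac{z}{2} + \frac{1}{4} and v = e^{- 2 z} — it is the derivative of the product u*v.
F(z) = \frac{\left(- 2 z^{3} - 3 z^{2} + 6 z + 3\right) e^{- 2 z}}{12} is an antiderivative of f.
Check: d/dz[\frac{\left(- 2 z^{3} - 3 z^{2} + 6 z + 3\right) e^{- 2 z}}{12}] = \frac{\left(2 z^{3} - 9 z\right) e^{- 2 z}}{6}, which equals f(z).
F(0) = \frac{1}{4}; F(-1) = - \frac{e^{2}}{3}.
Integral = F(0) - F(-1) = \frac{1}{4} + \frac{e^{2}}{3}.

Antiderivative: F(z) = \frac{\left(- 2 z^{3} - 3 z^{2} + 6 z + 3\right) e^{- 2 z}}{12}; value = \frac{1}{4} + \frac{e^{2}}{3}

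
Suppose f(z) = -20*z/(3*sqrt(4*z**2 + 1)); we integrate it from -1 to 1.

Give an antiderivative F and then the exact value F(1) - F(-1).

Antiderivative: F(z) = -5*sqrt(4*z**2 + 1)/3; value = 0

The substitution u = 4*z**2 + 1 works: f is exactly (dF/du)*(du/dz) for that inner function.
F(z) = -5*sqrt(4*z**2 + 1)/3 is an antiderivative of f.
Check: d/dz[-5*sqrt(4*z**2 + 1)/3] = -20*z/(3*sqrt(4*z**2 + 1)) = f(z).
F(1) = -5*sqrt(5)/3; F(-1) = -5*sqrt(5)/3.
Integral = F(1) - F(-1) = 0.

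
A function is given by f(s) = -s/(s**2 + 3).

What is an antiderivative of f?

An antiderivative is F(s) = -log(2*s**2 + 6)/2.

f matches the chain-rule pattern g'(h)*h' with inner function h(s) = 2*s**2 + 6; substituting u = h(s) collapses the integral.
Check: d/ds[-log(2*s**2 + 6)/2] = -s/(s**2 + 3) = f(s).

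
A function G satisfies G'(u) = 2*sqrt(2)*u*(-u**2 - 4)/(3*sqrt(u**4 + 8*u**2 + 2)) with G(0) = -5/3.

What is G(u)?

G(u) = -(sqrt(2)*sqrt(u**4 + 8*u**2 + 2) + 3)/3

G'(u) matches the chain-rule pattern g'(h)*h' with inner function h(u) = u**4/2 + 4*u**2 + 1; substituting w = h(u) collapses the integral.
A general antiderivative is -2*sqrt(u**4/2 + 4*u**2 + 1)/3 + C.
The condition gives C = -5/3 - (-2/3) = -1.
So G(u) = -(sqrt(2)*sqrt(u**4 + 8*u**2 + 2) + 3)/3.
Check: d/du[-(sqrt(2)*sqrt(u**4 + 8*u**2 + 2) + 3)/3] = (-2*sqrt(2)*u**3 - 8*sqrt(2)*u)/(3*sqrt(u**4 + 8*u**2 + 2)), which equals G'(u).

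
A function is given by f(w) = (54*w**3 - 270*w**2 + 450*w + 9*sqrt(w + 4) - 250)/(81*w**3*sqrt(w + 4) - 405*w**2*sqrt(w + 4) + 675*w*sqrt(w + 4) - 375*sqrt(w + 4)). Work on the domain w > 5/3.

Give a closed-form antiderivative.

A first test for any F(w): its w-derivative must equal f(w) identically.
Check: d/dw[(72*w**2*sqrt(w + 4) - 240*w*sqrt(w + 4) + 200*sqrt(w + 4) - 3)/(54*w**2 - 180*w + 150)] = (54*w**3 - 270*w**2 + 450*w + 9*sqrt(w + 4) - 250)/(81*w**3*sqrt(w + 4) - 405*w**2*sqrt(w + 4) + 675*w*sqrt(w + 4) - 375*sqrt(w + 4)) = f(w).

An antiderivative is F(w) = (72*w**2*sqrt(w + 4) - 240*w*sqrt(w + 4) + 200*sqrt(w + 4) - 3)/(54*w**2 - 180*w + 150).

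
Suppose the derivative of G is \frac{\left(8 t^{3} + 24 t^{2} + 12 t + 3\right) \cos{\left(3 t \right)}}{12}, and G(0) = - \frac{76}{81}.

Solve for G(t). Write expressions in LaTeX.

G(t) = \frac{2 t^{3} \sin{\left(3 t \right)}}{9} + \frac{2 t^{2} \sin{\left(3 t \right)}}{3} + \frac{2 t^{2} \cos{\left(3 t \right)}}{9} + \frac{5 t \sin{\left(3 t \right)}}{27} + \frac{4 t \cos{\left(3 t \right)}}{9} - \frac{7 \sin{\left(3 t \right)}}{108} + \frac{5 \cos{\left(3 t \right)}}{81} - 1

Since d/dt undoes antidifferentiation here, G(t) must give back the stated G'(t).
A general antiderivative is \frac{2 t^{3} \sin{\left(3 t \right)}}{9} + \frac{2 t^{2} \sin{\left(3 t \right)}}{3} + \frac{2 t^{2} \cos{\left(3 t \right)}}{9} + \frac{5 t \sin{\left(3 t \right)}}{27} + \frac{4 t \cos{\left(3 t \right)}}{9} - \frac{7 \sin{\left(3 t \right)}}{108} + \frac{5 \cos{\left(3 t \right)}}{81} + C.
The condition gives C = - \frac{76}{81} - (\frac{5}{81}) = -1.
So G(t) = \frac{2 t^{3} \sin{\left(3 t \right)}}{9} + \frac{2 t^{2} \sin{\left(3 t \right)}}{3} + \frac{2 t^{2} \cos{\left(3 t \right)}}{9} + \frac{5 t \sin{\left(3 t \right)}}{27} + \frac{4 t \cos{\left(3 t \right)}}{9} - \frac{7 \sin{\left(3 t \right)}}{108} + \frac{5 \cos{\left(3 t \right)}}{81} - 1.
Check: d/dt[\frac{2 t^{3} \sin{\left(3 t \right)}}{9} + \frac{2 t^{2} \sin{\left(3 t \right)}}{3} + \frac{2 t^{2} \cos{\left(3 t \right)}}{9} + \frac{5 t \sin{\left(3 t \right)}}{27} + \frac{4 t \cos{\left(3 t \right)}}{9} - \frac{7 \sin{\left(3 t \right)}}{108} + \frac{5 \cos{\left(3 t \right)}}{81} - 1] = \frac{2 t^{3} \cos{\left(3 t \right)}}{3} + 2 t^{2} \cos{\left(3 t \right)} + t \cos{\left(3 t \right)} + \frac{\cos{\left(3 t \right)}}{4}, which equals G'(t).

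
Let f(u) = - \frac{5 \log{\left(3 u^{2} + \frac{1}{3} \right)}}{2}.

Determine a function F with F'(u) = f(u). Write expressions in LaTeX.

Recover f(u) by differentiating a candidate F(u); any mismatch rules it out.
Check: d/du[- \frac{5 u \log{\left(3 u^{2} + \frac{1}{3} \right)}}{2} + 5 u - \frac{5 \operatorname{atan}{\left(3 u \right)}}{3}] = - \frac{5 \log{\left(3 u^{2} + \frac{1}{3} \right)}}{2} = f(u).

An antiderivative is F(u) = - \frac{5 u \log{\left(3 u^{2} + \frac{1}{3} \right)}}{2} + 5 u - \frac{5 \operatorname{atan}{\left(3 u \right)}}{3}.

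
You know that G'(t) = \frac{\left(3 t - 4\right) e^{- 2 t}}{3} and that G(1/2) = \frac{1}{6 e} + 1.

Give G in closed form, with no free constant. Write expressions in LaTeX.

Recognize the product-rule pattern: G'(t) = u'v + uv' with u = \frac{5}{12} - \frac{t}{2}, v = e^{- 2 t}, so integration by parts undoes it.
A general antiderivative is \frac{\left(5 - 6 t\right) e^{- 2 t}}{12} + C.
The condition gives C = \frac{1}{6 e} + 1 - (\frac{1}{6 e}) = 1.
So G(t) = \frac{\left(- 6 t + 12 e^{2 t} + 5\right) e^{- 2 t}}{12}.
Check: d/dt[\frac{\left(- 6 t + 12 e^{2 t} + 5\right) e^{- 2 t}}{12}] = \frac{\left(3 t - 4\right) e^{- 2 t}}{3} = G'(t).

G(t) = \frac{\left(- 6 t + 12 e^{2 t} + 5\right) e^{- 2 t}}{12}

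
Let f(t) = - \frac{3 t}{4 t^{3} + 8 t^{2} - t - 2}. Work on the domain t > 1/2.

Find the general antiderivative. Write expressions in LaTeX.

Factor the denominator (\left(t + 2\right) \left(2 t - 1\right) \left(2 t + 1\right)) and decompose: f = - \frac{1}{2 \left(2 t + 1\right)} - \frac{3}{10 \left(2 t - 1\right)} + \frac{2}{5 \left(t + 2\right)}; each piece integrates to a log, atan, or power term.
Check: d/dt[\frac{- 3 \log{\left(t - \frac{1}{2} \right)} - 5 \log{\left(t + \frac{1}{2} \right)} + 8 \log{\left(t + 2 \right)}}{20}] = - \frac{3 t}{4 t^{3} + 8 t^{2} - t - 2} = f(t).

F(t) = \frac{- 3 \log{\left(t - \frac{1}{2} \right)} - 5 \log{\left(t + \frac{1}{2} \right)} + 8 \log{\left(t + 2 \right)}}{20} + C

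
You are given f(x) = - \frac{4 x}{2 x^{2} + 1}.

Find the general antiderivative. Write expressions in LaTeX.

f matches the chain-rule pattern g'(h)*h' with inner function h(x) = 3 x^{2} + \frac{3}{2}; substituting u = h(x) collapses the integral.
Check: d/dx[- \log{\left(3 x^{2} + \frac{3}{2} \right)}] = - \frac{4 x}{2 x^{2} + 1} = f(x).

F(x) = - \log{\left(3 x^{2} + \frac{3}{2} \right)} + C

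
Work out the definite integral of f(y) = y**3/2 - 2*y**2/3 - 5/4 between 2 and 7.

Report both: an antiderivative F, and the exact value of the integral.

Antiderivative: F(y) = y**4/8 - 2*y**3/9 - 5*y/4; value = 15655/72

Integrate term by term and add the pieces.
F(y) = y**4/8 - 2*y**3/9 - 5*y/4 is an antiderivative of f.
Check: d/dy[y**4/8 - 2*y**3/9 - 5*y/4] = y**3/2 - 2*y**2/3 - 5/4 = f(y).
F(7) = 15491/72; F(2) = -41/18.
Integral = F(7) - F(2) = 15655/72.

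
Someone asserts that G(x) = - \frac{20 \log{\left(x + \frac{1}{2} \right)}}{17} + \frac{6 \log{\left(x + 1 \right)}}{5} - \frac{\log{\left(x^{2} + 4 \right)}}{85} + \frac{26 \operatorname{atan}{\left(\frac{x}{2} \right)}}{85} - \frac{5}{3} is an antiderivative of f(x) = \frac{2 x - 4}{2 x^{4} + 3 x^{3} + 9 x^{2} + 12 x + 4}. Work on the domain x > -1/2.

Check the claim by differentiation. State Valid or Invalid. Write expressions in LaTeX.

Valid - the claim checks out under differentiation.

d/dx[G] = \frac{2 x - 4}{2 x^{4} + 3 x^{3} + 9 x^{2} + 12 x + 4}
This equals f(x) exactly, so the claim holds.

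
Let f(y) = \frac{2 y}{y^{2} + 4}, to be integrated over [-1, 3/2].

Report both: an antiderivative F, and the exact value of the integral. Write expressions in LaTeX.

Antiderivative: F(y) = \log{\left(y^{2} + 4 \right)}; value = - \log{\left(5 \right)} + \log{\left(\frac{25}{4} \right)}

The substitution u = y^{2} + 4 works: f is exactly (dF/du)*(du/dy) for that inner function.
F(y) = \log{\left(y^{2} + 4 \right)} is an antiderivative of f.
Check: d/dy[\log{\left(y^{2} + 4 \right)}] = \frac{2 y}{y^{2} + 4} = f(y).
F(3/2) = \log{\left(\frac{25}{4} \right)}; F(-1) = \log{\left(5 \right)}.
Integral = F(3/2) - F(-1) = - \log{\left(5 \right)} + \log{\left(\frac{25}{4} \right)}.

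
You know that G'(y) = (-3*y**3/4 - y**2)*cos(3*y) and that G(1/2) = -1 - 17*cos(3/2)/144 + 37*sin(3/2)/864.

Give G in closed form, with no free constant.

G(y) = -y**3*sin(3*y)/4 - y**2*sin(3*y)/3 - y**2*cos(3*y)/4 + y*sin(3*y)/6 - 2*y*cos(3*y)/9 + 2*sin(3*y)/27 + cos(3*y)/18 - 1

A candidate passes only if d/dy[G] lands on the given G'(y) exactly.
A general antiderivative is -y**3*sin(3*y)/4 - y**2*sin(3*y)/3 - y**2*cos(3*y)/4 + y*sin(3*y)/6 - 2*y*cos(3*y)/9 + 2*sin(3*y)/27 + cos(3*y)/18 + C.
The condition gives C = -1 - 17*cos(3/2)/144 + 37*sin(3/2)/864 - (-17*cos(3/2)/144 + 37*sin(3/2)/864) = -1.
So G(y) = -y**3*sin(3*y)/4 - y**2*sin(3*y)/3 - y**2*cos(3*y)/4 + y*sin(3*y)/6 - 2*y*cos(3*y)/9 + 2*sin(3*y)/27 + cos(3*y)/18 - 1.
Check: d/dy[-y**3*sin(3*y)/4 - y**2*sin(3*y)/3 - y**2*cos(3*y)/4 + y*sin(3*y)/6 - 2*y*cos(3*y)/9 + 2*sin(3*y)/27 + cos(3*y)/18 - 1] = -3*y**3*cos(3*y)/4 - y**2*cos(3*y), which equals G'(y).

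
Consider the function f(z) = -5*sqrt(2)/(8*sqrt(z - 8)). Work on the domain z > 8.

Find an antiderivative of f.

Whatever form F(z) takes, F'(z) = f(z) is non-negotiable.
Check: d/dz[-5*sqrt(2)*sqrt(z - 8)/4] = -5*sqrt(2)/(8*sqrt(z - 8)) = f(z).

An antiderivative is F(z) = -5*sqrt(2)*sqrt(z - 8)/4.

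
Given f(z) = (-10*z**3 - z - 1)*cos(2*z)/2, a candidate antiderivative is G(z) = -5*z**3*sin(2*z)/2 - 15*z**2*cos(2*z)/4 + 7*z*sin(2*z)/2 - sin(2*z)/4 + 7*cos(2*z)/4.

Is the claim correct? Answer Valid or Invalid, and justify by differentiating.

d/dz[G] = -5*z**3*cos(2*z) - z*cos(2*z)/2 - cos(2*z)/2
This equals f(z) exactly, so the claim holds.

Valid - the claim checks out under differentiation.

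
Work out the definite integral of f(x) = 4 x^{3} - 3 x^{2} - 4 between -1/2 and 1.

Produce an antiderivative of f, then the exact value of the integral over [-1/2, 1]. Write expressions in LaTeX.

Antiderivative: F(x) = x^{4} - x^{3} - 4 x; value = - \frac{99}{16}

Integrate term by term and add the pieces.
F(x) = x^{4} - x^{3} - 4 x is an antiderivative of f.
Check: d/dx[x^{4} - x^{3} - 4 x] = 4 x^{3} - 3 x^{2} - 4 = f(x).
F(1) = -4; F(-1/2) = \frac{35}{16}.
Integral = F(1) - F(-1/2) = - \frac{99}{16}.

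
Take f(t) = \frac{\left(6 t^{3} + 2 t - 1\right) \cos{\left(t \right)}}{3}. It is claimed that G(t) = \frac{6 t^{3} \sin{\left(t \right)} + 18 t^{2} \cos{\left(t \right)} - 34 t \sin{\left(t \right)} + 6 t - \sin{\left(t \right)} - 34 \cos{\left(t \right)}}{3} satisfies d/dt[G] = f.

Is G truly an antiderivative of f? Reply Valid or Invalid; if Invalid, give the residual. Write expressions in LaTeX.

Invalid: d/dt[G] - f = 2, which is not 0.

d/dt[G] = 2 t^{3} \cos{\left(t \right)} + \frac{2 t \cos{\left(t \right)}}{3} - \frac{\cos{\left(t \right)}}{3} + 2
d/dt[G] - f(t) = 2 != 0.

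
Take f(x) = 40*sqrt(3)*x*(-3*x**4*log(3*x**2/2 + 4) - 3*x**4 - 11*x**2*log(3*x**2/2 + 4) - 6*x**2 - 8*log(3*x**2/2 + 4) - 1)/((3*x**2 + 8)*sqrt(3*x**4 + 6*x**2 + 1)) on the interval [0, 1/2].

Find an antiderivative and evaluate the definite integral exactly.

Antiderivative: F(x) = -20*sqrt(x**4 + 2*x**2 + 1/3)*log(3*x**2/2 + 4); value = -5*sqrt(129)*log(35/8)/3 + 20*sqrt(3)*log(4)/3

Recognize the product-rule pattern: f = u'v + uv' with u = -20*sqrt(x**4 + 2*x**2 + 1/3), v = log(3*x**2/2 + 4), so integration by parts undoes it.
F(x) = -20*sqrt(x**4 + 2*x**2 + 1/3)*log(3*x**2/2 + 4) is an antiderivative of f.
Check: d/dx[-20*sqrt(x**4 + 2*x**2 + 1/3)*log(3*x**2/2 + 4)] = (-360*x**5*log(3*x**2/2 + 4) - 360*x**5 - 1320*x**3*log(3*x**2/2 + 4) - 720*x**3 - 960*x*log(3*x**2/2 + 4) - 120*x)/(3*sqrt(3)*x**2*sqrt(3*x**4 + 6*x**2 + 1) + 8*sqrt(3)*sqrt(3*x**4 + 6*x**2 + 1)), which equals f(x).
F(1/2) = -5*sqrt(129)*log(35/8)/3; F(0) = -20*sqrt(3)*log(4)/3.
Integral = F(1/2) - F(0) = -5*sqrt(129)*log(35/8)/3 + 20*sqrt(3)*log(4)/3.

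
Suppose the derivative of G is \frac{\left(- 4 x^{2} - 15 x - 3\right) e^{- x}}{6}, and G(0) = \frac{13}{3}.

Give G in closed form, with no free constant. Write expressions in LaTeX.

G'(x) has the shape u'v + uv' for u = \frac{2 x^{2}}{3} + \frac{23 x}{6} + \frac{13}{3} and v = e^{- x} — it is the derivative of the product u*v.
A general antiderivative is \frac{\left(4 x^{2} + 23 x + 26\right) e^{- x}}{6} + C.
The condition gives C = \frac{13}{3} - (\frac{13}{3}) = 0.
So G(x) = \frac{\left(4 x^{2} + 23 x + 26\right) e^{- x}}{6}.
Check: d/dx[\frac{\left(4 x^{2} + 23 x + 26\right) e^{- x}}{6}] = \frac{\left(- 4 x^{2} - 15 x - 3\right) e^{- x}}{6} = G'(x).

G(x) = \frac{\left(4 x^{2} + 23 x + 26\right) e^{- x}}{6}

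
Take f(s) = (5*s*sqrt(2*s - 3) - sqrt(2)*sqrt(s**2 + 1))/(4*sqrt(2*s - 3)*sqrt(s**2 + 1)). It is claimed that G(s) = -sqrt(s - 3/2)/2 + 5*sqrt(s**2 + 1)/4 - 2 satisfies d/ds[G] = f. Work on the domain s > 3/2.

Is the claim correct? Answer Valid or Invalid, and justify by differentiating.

d/ds[G] = (5*s*sqrt(2*s - 3) - sqrt(2)*sqrt(s**2 + 1))/(4*sqrt(2*s - 3)*sqrt(s**2 + 1))
This equals f(s) exactly, so the claim holds.

Valid - the claim checks out under differentiation.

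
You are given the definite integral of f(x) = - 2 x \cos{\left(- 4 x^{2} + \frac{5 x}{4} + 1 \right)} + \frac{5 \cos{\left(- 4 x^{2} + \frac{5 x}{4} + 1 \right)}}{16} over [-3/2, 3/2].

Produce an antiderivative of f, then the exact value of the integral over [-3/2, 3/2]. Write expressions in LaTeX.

Antiderivative: F(x) = \frac{\sin{\left(- 4 x^{2} + \frac{5 x}{4} + 1 \right)}}{4}; value = \frac{\sin{\left(\frac{79}{8} \right)}}{4} - \frac{\sin{\left(\frac{49}{8} \right)}}{4}

f matches the chain-rule pattern g'(h)*h' with inner function h(x) = - 4 x^{2} + \frac{5 x}{4} + 1; substituting u = h(x) collapses the integral.
F(x) = \frac{\sin{\left(- 4 x^{2} + \frac{5 x}{4} + 1 \right)}}{4} is an antiderivative of f.
Check: d/dx[\frac{\sin{\left(- 4 x^{2} + \frac{5 x}{4} + 1 \right)}}{4}] = - 2 x \cos{\left(- 4 x^{2} + \frac{5 x}{4} + 1 \right)} + \frac{5 \cos{\left(- 4 x^{2} + \frac{5 x}{4} + 1 \right)}}{16} = f(x).
F(3/2) = - \frac{\sin{\left(\frac{49}{8} \right)}}{4}; F(-3/2) = - \frac{\sin{\left(\frac{79}{8} \right)}}{4}.
Integral = F(3/2) - F(-3/2) = \frac{\sin{\left(\frac{79}{8} \right)}}{4} - \frac{\sin{\left(\frac{49}{8} \right)}}{4}.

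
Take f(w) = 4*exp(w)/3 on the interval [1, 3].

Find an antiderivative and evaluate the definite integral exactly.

Recover f(w) by differentiating a candidate F(w); any mismatch rules it out.
F(w) = 4*exp(w)/3 is an antiderivative of f.
Check: d/dw[4*exp(w)/3] = 4*exp(w)/3 = f(w).
F(3) = 4*exp(3)/3; F(1) = 4*exp(1)/3.
Integral = F(3) - F(1) = -4*exp(1)/3 + 4*exp(3)/3.

Antiderivative: F(w) = 4*exp(w)/3; value = -4*exp(1)/3 + 4*exp(3)/3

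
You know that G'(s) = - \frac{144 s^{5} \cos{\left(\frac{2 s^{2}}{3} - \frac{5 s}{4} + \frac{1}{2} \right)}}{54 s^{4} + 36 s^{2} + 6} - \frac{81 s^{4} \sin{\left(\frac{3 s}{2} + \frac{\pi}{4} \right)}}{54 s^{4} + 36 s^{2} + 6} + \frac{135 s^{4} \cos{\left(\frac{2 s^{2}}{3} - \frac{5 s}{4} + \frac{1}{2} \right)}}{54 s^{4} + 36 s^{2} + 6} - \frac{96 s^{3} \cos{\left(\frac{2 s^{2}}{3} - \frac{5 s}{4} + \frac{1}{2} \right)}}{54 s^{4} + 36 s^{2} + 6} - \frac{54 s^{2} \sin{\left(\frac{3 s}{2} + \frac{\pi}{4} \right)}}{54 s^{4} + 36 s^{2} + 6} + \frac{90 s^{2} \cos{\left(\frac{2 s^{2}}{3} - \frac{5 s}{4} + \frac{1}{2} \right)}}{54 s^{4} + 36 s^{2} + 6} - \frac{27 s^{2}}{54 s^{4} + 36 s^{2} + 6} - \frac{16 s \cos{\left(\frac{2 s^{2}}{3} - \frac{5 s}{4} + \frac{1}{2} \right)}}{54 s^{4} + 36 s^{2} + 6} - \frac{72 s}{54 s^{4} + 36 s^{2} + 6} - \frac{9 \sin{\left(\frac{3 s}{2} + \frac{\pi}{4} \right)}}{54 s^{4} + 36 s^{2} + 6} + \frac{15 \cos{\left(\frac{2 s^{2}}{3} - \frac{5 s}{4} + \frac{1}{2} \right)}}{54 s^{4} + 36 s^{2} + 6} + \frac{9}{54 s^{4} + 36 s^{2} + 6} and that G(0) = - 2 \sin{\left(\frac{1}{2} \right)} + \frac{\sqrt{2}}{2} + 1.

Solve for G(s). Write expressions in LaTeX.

G(s) = \frac{- 12 s^{2} \sin{\left(\frac{2 s^{2}}{3} - \frac{5 s}{4} + \frac{1}{2} \right)} + 6 s^{2} \cos{\left(\frac{3 s}{2} + \frac{\pi}{4} \right)} - 6 s^{2} + 3 s - 4 \sin{\left(\frac{2 s^{2}}{3} - \frac{5 s}{4} + \frac{1}{2} \right)} + 2 \cos{\left(\frac{3 s}{2} + \frac{\pi}{4} \right)} + 2}{2 \left(3 s^{2} + 1\right)}

Integrate term by term and add the pieces.
A general antiderivative is \frac{s + \frac{4}{3}}{2 s^{2} + \frac{2}{3}} - 2 \sin{\left(\frac{2 s^{2}}{3} - \frac{5 s}{4} + \frac{1}{2} \right)} + \cos{\left(\frac{3 s}{2} + \frac{\pi}{4} \right)} + C.
The condition gives C = - 2 \sin{\left(\frac{1}{2} \right)} + \frac{\sqrt{2}}{2} + 1 - (- 2 \sin{\left(\frac{1}{2} \right)} + \frac{\sqrt{2}}{2} + 2) = -1.
So G(s) = \frac{- 12 s^{2} \sin{\left(\frac{2 s^{2}}{3} - \frac{5 s}{4} + \frac{1}{2} \right)} + 6 s^{2} \cos{\left(\frac{3 s}{2} + \frac{\pi}{4} \right)} - 6 s^{2} + 3 s - 4 \sin{\left(\frac{2 s^{2}}{3} - \frac{5 s}{4} + \frac{1}{2} \right)} + 2 \cos{\left(\frac{3 s}{2} + \frac{\pi}{4} \right)} + 2}{2 \left(3 s^{2} + 1\right)}.
Check: d/ds[\frac{- 12 s^{2} \sin{\left(\frac{2 s^{2}}{3} - \frac{5 s}{4} + \frac{1}{2} \right)} + 6 s^{2} \cos{\left(\frac{3 s}{2} + \frac{\pi}{4} \right)} - 6 s^{2} + 3 s - 4 \sin{\left(\frac{2 s^{2}}{3} - \frac{5 s}{4} + \frac{1}{2} \right)} + 2 \cos{\left(\frac{3 s}{2} + \frac{\pi}{4} \right)} + 2}{2 \left(3 s^{2} + 1\right)}] = \frac{- 144 s^{5} \cos{\left(\frac{2 s^{2}}{3} - \frac{5 s}{4} + \frac{1}{2} \right)} - 81 s^{4} \sin{\left(\frac{3 s}{2} + \frac{\pi}{4} \right)} + 135 s^{4} \cos{\left(\frac{2 s^{2}}{3} - \frac{5 s}{4} + \frac{1}{2} \right)} - 96 s^{3} \cos{\left(\frac{2 s^{2}}{3} - \frac{5 s}{4} + \frac{1}{2} \right)} - 54 s^{2} \sin{\left(\frac{3 s}{2} + \frac{\pi}{4} \right)} + 90 s^{2} \cos{\left(\frac{2 s^{2}}{3} - \frac{5 s}{4} + \frac{1}{2} \right)} - 27 s^{2} - 16 s \cos{\left(\frac{2 s^{2}}{3} - \frac{5 s}{4} + \frac{1}{2} \right)} - 72 s - 9 \sin{\left(\frac{3 s}{2} + \frac{\pi}{4} \right)} + 15 \cos{\left(\frac{2 s^{2}}{3} - \frac{5 s}{4} + \frac{1}{2} \right)} + 9}{54 s^{4} + 36 s^{2} + 6}, which equals G'(s).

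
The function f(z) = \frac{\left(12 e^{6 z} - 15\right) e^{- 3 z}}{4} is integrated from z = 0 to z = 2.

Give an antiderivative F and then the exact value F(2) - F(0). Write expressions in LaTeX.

Differentiate the proposed F(z) back; it has to land on f(z) exactly.
F(z) = \frac{\left(4 e^{6 z} + 5\right) e^{- 3 z}}{4} is an antiderivative of f.
Check: d/dz[\frac{\left(4 e^{6 z} + 5\right) e^{- 3 z}}{4}] = \frac{\left(12 e^{6 z} - 15\right) e^{- 3 z}}{4} = f(z).
F(2) = \frac{5}{4 e^{6}} + e^{6}; F(0) = \frac{9}{4}.
Integral = F(2) - F(0) = - \frac{9}{4} + \frac{5}{4 e^{6}} + e^{6}.

Antiderivative: F(z) = \frac{\left(4 e^{6 z} + 5\right) e^{- 3 z}}{4}; value = - \frac{9}{4} + \frac{5}{4 e^{6}} + e^{6}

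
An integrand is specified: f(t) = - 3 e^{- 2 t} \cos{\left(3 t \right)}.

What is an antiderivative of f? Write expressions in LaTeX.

Differentiate the proposed F(t) back; it has to land on f(t) exactly.
Check: d/dt[\frac{3 \left(- 3 \sin{\left(3 t \right)} + 2 \cos{\left(3 t \right)}\right) e^{- 2 t}}{13}] = - 3 e^{- 2 t} \cos{\left(3 t \right)} = f(t).

An antiderivative is F(t) = \frac{3 \left(- 3 \sin{\left(3 t \right)} + 2 \cos{\left(3 t \right)}\right) e^{- 2 t}}{13}.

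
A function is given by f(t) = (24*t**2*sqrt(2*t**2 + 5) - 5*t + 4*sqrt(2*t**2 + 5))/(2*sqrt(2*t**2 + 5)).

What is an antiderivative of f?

A candidate is checked by its d/dt: the result must match f(t).
Check: d/dt[4*t**3 + 2*t - 5*sqrt(2*t**2 + 5)/4] = (24*t**2*sqrt(2*t**2 + 5) - 5*t + 4*sqrt(2*t**2 + 5))/(2*sqrt(2*t**2 + 5)) = f(t).

An antiderivative is F(t) = 4*t**3 + 2*t - 5*sqrt(2*t**2 + 5)/4.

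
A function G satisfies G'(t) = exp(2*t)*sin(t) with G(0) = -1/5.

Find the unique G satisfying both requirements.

G(t) = 2*exp(2*t)*sin(t)/5 - exp(2*t)*cos(t)/5

The proposed G(t) is checked by its d/dt: the result must match the given G'(t).
A general antiderivative is 2*exp(2*t)*sin(t)/5 - exp(2*t)*cos(t)/5 + C.
The condition gives C = -1/5 - (-1/5) = 0.
So G(t) = 2*exp(2*t)*sin(t)/5 - exp(2*t)*cos(t)/5.
Check: d/dt[2*exp(2*t)*sin(t)/5 - exp(2*t)*cos(t)/5] = exp(2*t)*sin(t) = G'(t).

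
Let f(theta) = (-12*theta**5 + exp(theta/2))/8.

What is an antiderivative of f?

An antiderivative is F(theta) = (-theta**6 + exp(theta/2))/4.

For F(theta) to be correct the identity F'(theta) - f(theta) = 0 must hold.
Check: d/dtheta[(-theta**6 + exp(theta/2))/4] = -3*theta**5/2 + exp(theta/2)/8, which equals f(theta).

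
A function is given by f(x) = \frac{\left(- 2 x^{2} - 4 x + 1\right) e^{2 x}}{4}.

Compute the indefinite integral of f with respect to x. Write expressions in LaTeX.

F(x) = \frac{\left(- x^{2} - x + 1\right) e^{2 x}}{4} + C

f has the shape u'v + uv' for u = - \frac{x^{2}}{4} - \frac{x}{4} + \frac{1}{4} and v = e^{2 x} — it is the derivative of the product u*v.
Check: d/dx[\frac{\left(- x^{2} - x + 1\right) e^{2 x}}{4}] = - \frac{x^{2} e^{2 x}}{2} - x e^{2 x} + \frac{e^{2 x}}{4}, which equals f(x).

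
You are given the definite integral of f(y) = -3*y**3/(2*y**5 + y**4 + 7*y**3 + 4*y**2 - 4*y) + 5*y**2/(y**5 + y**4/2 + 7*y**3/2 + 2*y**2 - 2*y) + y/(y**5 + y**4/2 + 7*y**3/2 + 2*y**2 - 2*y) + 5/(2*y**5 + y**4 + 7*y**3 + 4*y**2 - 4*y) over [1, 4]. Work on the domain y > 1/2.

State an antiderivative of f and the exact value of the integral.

Antiderivative: F(y) = (-2550*log(y) + 2600*log(y - 1/2) + 2176*log(y + 1) - 1113*log(y**2 + 4) - 1092*atan(y/2))/2040; value = -5*log(4)/4 - 371*log(20)/680 - 91*atan(2)/170 + 53*log(2)/255 + 91*atan(1/2)/170 + 65*log(7/2)/51 + 3289*log(5)/2040

Factor the denominator (y*(y + 1)*(2*y - 1)*(y**2 + 4)) and decompose: f = -7*(53*y + 52)/(340*(y**2 + 4)) + 130/(51*(2*y - 1)) + 16/(15*(y + 1)) - 5/(4*y); each piece integrates to a log, atan, or power term.
F(y) = (-2550*log(y) + 2600*log(y - 1/2) + 2176*log(y + 1) - 1113*log(y**2 + 4) - 1092*atan(y/2))/2040 is an antiderivative of f.
Check: d/dy[(-2550*log(y) + 2600*log(y - 1/2) + 2176*log(y + 1) - 1113*log(y**2 + 4) - 1092*atan(y/2))/2040] = (-3*y**3 + 10*y**2 + 2*y + 5)/(2*y**5 + y**4 + 7*y**3 + 4*y**2 - 4*y), which equals f(y).
F(4) = -5*log(4)/4 - 371*log(20)/680 - 91*atan(2)/170 + 65*log(7/2)/51 + 16*log(5)/15; F(1) = -371*log(5)/680 - 91*atan(1/2)/170 - 53*log(2)/255.
Integral = F(4) - F(1) = -5*log(4)/4 - 371*log(20)/680 - 91*atan(2)/170 + 53*log(2)/255 + 91*atan(1/2)/170 + 65*log(7/2)/51 + 3289*log(5)/2040.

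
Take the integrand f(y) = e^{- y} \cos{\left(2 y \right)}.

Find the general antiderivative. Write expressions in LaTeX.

A candidate is checked by its d/dy: the result must match f(y).
Check: d/dy[\frac{\left(2 \sin{\left(2 y \right)} - \cos{\left(2 y \right)}\right) e^{- y}}{5}] = e^{- y} \cos{\left(2 y \right)} = f(y).

F(y) = \frac{\left(2 \sin{\left(2 y \right)} - \cos{\left(2 y \right)}\right) e^{- y}}{5} + C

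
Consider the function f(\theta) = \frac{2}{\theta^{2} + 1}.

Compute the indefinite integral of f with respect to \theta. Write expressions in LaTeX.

For F(\theta) to be correct the identity F'(\theta) - f(\theta) = 0 must hold.
Check: d/d\theta[2 \operatorname{atan}{\left(\theta \right)}] = \frac{2}{\theta^{2} + 1} = f(\theta).

F(\theta) = 2 \operatorname{atan}{\left(\theta \right)} + C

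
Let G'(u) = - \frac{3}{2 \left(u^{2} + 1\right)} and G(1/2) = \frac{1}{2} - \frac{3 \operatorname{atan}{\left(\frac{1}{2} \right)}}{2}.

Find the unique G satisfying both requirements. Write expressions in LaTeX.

Since d/du undoes antidifferentiation here, G(u) must give back the stated G'(u).
A general antiderivative is - \frac{3 \operatorname{atan}{\left(u \right)}}{2} + C.
The condition gives C = \frac{1}{2} - \frac{3 \operatorname{atan}{\left(\frac{1}{2} \right)}}{2} - (- \frac{3 \operatorname{atan}{\left(\frac{1}{2} \right)}}{2}) = \frac{1}{2}.
So G(u) = \frac{1}{2} - \frac{3 \operatorname{atan}{\left(u \right)}}{2}.
Check: d/du[\frac{1}{2} - \frac{3 \operatorname{atan}{\left(u \right)}}{2}] = - \frac{3}{2 u^{2} + 2}, which equals G'(u).

G(u) = \frac{1}{2} - \frac{3 \operatorname{atan}{\left(u \right)}}{2}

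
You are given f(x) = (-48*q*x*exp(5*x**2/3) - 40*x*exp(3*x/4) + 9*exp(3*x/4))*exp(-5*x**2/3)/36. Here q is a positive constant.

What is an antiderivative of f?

Check any antiderivative F(x) by computing F'(x) and comparing it with f(x).
Check: d/dx[(-2*q*x**2 + exp(-5*x**2/3 + 3*x/4))/3] = -4*q*x/3 - 10*x*exp(3*x/4)*exp(-5*x**2/3)/9 + exp(3*x/4)*exp(-5*x**2/3)/4, which equals f(x).

An antiderivative is F(x) = (-2*q*x**2 + exp(-5*x**2/3 + 3*x/4))/3.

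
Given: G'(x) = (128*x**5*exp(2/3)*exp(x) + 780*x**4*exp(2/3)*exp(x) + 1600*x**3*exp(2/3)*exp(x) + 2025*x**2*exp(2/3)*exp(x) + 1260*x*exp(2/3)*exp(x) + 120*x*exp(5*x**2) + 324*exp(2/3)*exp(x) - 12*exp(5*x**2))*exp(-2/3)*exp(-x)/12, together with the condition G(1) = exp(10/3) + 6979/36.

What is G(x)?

G(x) = 16*x**6/9 + 13*x**5 + 100*x**4/3 + 225*x**3/4 + 105*x**2/2 + 27*x + 10 + exp(-2/3)*exp(-x)*exp(5*x**2)

A first test for any G(x): its x-derivative must equal the given G'(x).
A general antiderivative is x**5 - 5*x**4/3 + 3*(4*x**2/3 + 3*x + 2)**3/4 + exp(5*x**2 - x - 2/3) + 5 + C.
The condition gives C = exp(10/3) + 6979/36 - (exp(10/3) + 7015/36) = -1.
So G(x) = 16*x**6/9 + 13*x**5 + 100*x**4/3 + 225*x**3/4 + 105*x**2/2 + 27*x + 10 + exp(-2/3)*exp(-x)*exp(5*x**2).
Check: d/dx[16*x**6/9 + 13*x**5 + 100*x**4/3 + 225*x**3/4 + 105*x**2/2 + 27*x + 10 + exp(-2/3)*exp(-x)*exp(5*x**2)] = (128*x**5*exp(2/3)*exp(x) + 780*x**4*exp(2/3)*exp(x) + 1600*x**3*exp(2/3)*exp(x) + 2025*x**2*exp(2/3)*exp(x) + 1260*x*exp(2/3)*exp(x) + 120*x*exp(5*x**2) + 324*exp(2/3)*exp(x) - 12*exp(5*x**2))*exp(-2/3)*exp(-x)/12 = G'(x).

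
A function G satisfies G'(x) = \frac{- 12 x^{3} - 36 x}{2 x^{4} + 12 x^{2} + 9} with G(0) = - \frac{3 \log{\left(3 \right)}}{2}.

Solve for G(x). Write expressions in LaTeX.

G'(x) matches the chain-rule pattern g'(h)*h' with inner function h(x) = \frac{2 x^{4}}{3} + 4 x^{2} + 3; substituting u = h(x) collapses the integral.
A general antiderivative is - \frac{3 \log{\left(\frac{2 x^{4}}{3} + 4 x^{2} + 3 \right)}}{2} + C.
The condition gives C = - \frac{3 \log{\left(3 \right)}}{2} - (- \frac{3 \log{\left(3 \right)}}{2}) = 0.
So G(x) = - \frac{3 \log{\left(\frac{2 x^{4}}{3} + 4 x^{2} + 3 \right)}}{2}.
Check: d/dx[- \frac{3 \log{\left(\frac{2 x^{4}}{3} + 4 x^{2} + 3 \right)}}{2}] = \frac{- 12 x^{3} - 36 x}{2 x^{4} + 12 x^{2} + 9} = G'(x).

G(x) = - \frac{3 \log{\left(\frac{2 x^{4}}{3} + 4 x^{2} + 3 \right)}}{2}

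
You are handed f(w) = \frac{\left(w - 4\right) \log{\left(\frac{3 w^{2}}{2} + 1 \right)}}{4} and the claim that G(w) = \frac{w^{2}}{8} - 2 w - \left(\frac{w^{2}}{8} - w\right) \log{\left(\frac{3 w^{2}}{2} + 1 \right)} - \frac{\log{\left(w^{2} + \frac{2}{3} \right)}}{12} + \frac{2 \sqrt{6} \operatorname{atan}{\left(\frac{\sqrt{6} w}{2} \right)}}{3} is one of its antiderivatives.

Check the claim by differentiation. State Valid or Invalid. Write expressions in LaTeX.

Invalid: d/dw[G] - f = - \frac{w \log{\left(\frac{3 w^{2}}{2} + 1 \right)}}{2} + 2 \log{\left(\frac{3 w^{2}}{2} + 1 \right)}, which is not 0.

d/dw[G] = - \frac{w \log{\left(\frac{3 w^{2}}{2} + 1 \right)}}{4} + \log{\left(\frac{3 w^{2}}{2} + 1 \right)}
d/dw[G] - f(w) = - \frac{w \log{\left(\frac{3 w^{2}}{2} + 1 \right)}}{2} + 2 \log{\left(\frac{3 w^{2}}{2} + 1 \right)} != 0.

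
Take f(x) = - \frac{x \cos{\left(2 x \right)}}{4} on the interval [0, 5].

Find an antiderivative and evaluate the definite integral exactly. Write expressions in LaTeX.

Since d/dx undoes antidifferentiation here, F'(x) = f(x) is required of F(x).
F(x) = - \frac{x \sin{\left(2 x \right)}}{8} - \frac{\cos{\left(2 x \right)}}{16} is an antiderivative of f.
Check: d/dx[- \frac{x \sin{\left(2 x \right)}}{8} - \frac{\cos{\left(2 x \right)}}{16}] = - \frac{x \cos{\left(2 x \right)}}{4} = f(x).
F(5) = - \frac{\cos{\left(10 \right)}}{16} - \frac{5 \sin{\left(10 \right)}}{8}; F(0) = - \frac{1}{16}.
Integral = F(5) - F(0) = - \frac{\cos{\left(10 \right)}}{16} + \frac{1}{16} - \frac{5 \sin{\left(10 \right)}}{8}.

Antiderivative: F(x) = - \frac{x \sin{\left(2 x \right)}}{8} - \frac{\cos{\left(2 x \right)}}{16}; value = - \frac{\cos{\left(10 \right)}}{16} + \frac{1}{16} - \frac{5 \sin{\left(10 \right)}}{8}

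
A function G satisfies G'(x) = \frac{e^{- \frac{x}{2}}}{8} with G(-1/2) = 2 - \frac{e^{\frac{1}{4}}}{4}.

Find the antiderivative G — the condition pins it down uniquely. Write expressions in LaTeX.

G(x) = 2 - \frac{e^{- \frac{x}{2}}}{4}

For G(x) to be correct, d/dx[G] must agree with the stated G'(x) identically.
A general antiderivative is - \frac{e^{- \frac{x}{2}}}{4} + C.
The condition gives C = 2 - \frac{e^{\frac{1}{4}}}{4} - (- \frac{e^{\frac{1}{4}}}{4}) = 2.
So G(x) = 2 - \frac{e^{- \frac{x}{2}}}{4}.
Check: d/dx[2 - \frac{e^{- \frac{x}{2}}}{4}] = \frac{e^{- \frac{x}{2}}}{8} = G'(x).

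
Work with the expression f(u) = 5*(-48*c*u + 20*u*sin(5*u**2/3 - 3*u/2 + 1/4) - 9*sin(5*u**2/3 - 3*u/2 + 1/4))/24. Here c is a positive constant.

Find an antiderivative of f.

An antiderivative is F(u) = -5*c*u**2 - 5*cos(5*u**2/3 - 3*u/2 + 1/4)/4.

An antiderivative F(u) passes only if d/du[F] lands on f(u) exactly.
Check: d/du[-5*c*u**2 - 5*cos(5*u**2/3 - 3*u/2 + 1/4)/4] = -10*c*u + 25*u*sin(5*u**2/3 - 3*u/2 + 1/4)/6 - 15*sin(5*u**2/3 - 3*u/2 + 1/4)/8, which equals f(u).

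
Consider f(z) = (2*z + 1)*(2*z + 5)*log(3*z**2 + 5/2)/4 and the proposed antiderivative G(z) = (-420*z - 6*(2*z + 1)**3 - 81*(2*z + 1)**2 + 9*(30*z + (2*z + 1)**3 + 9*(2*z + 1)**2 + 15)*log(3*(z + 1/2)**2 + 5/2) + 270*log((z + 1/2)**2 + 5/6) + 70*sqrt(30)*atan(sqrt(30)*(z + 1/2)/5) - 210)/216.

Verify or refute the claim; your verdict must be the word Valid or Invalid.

Invalid: d/dz[G] - f = -z**2*log(3*z**2 + 5/2) + z**2*log(12*z**2 + 12*z + 13) - 2*z**2*log(2) - 3*z*log(3*z**2 + 5/2) + 4*z*log(12*z**2 + 12*z + 13) - 8*z*log(2) - 5*log(3*z**2 + 5/2)/4 + 3*log(12*z**2 + 12*z + 13) - 6*log(2), which is not 0.

d/dz[G] = z**2*log(12*z**2 + 12*z + 13) - 2*z**2*log(2) + 4*z*log(12*z**2 + 12*z + 13) - 8*z*log(2) + 3*log(12*z**2 + 12*z + 13) - 6*log(2)
d/dz[G] - f(z) = -z**2*log(3*z**2 + 5/2) + z**2*log(12*z**2 + 12*z + 13) - 2*z**2*log(2) - 3*z*log(3*z**2 + 5/2) + 4*z*log(12*z**2 + 12*z + 13) - 8*z*log(2) - 5*log(3*z**2 + 5/2)/4 + 3*log(12*z**2 + 12*z + 13) - 6*log(2) != 0.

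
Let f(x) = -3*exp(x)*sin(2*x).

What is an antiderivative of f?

An antiderivative is F(x) = 3*(-sin(2*x) + 2*cos(2*x))*exp(x)/5.

A candidate is checked by its d/dx: the result must match f(x).
Check: d/dx[3*(-sin(2*x) + 2*cos(2*x))*exp(x)/5] = -3*exp(x)*sin(2*x) = f(x).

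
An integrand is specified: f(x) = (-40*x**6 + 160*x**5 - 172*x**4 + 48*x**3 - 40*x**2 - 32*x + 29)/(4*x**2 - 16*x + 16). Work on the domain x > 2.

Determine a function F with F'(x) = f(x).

Differentiate the proposed F(x) back; it has to land on f(x) exactly.
Check: d/dx[-2*x**5 - x**3 + 2*x + 3/(4*x - 8)] = (-40*x**6 + 160*x**5 - 172*x**4 + 48*x**3 - 40*x**2 - 32*x + 29)/(4*x**2 - 16*x + 16) = f(x).

An antiderivative is F(x) = -2*x**5 - x**3 + 2*x + 3/(4*x - 8).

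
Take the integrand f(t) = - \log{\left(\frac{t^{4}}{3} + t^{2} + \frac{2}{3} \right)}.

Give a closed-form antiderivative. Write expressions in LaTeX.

Since d/dt undoes antidifferentiation here, F'(t) = f(t) is required of F(t).
Check: d/dt[- t \log{\left(\frac{t^{4}}{3} + t^{2} + \frac{2}{3} \right)} + 4 t - 2 \operatorname{atan}{\left(t \right)} - 2 \sqrt{2} \operatorname{atan}{\left(\frac{\sqrt{2} t}{2} \right)}] = - \log{\left(\frac{t^{4}}{3} + t^{2} + \frac{2}{3} \right)} = f(t).

An antiderivative is F(t) = - t \log{\left(\frac{t^{4}}{3} + t^{2} + \frac{2}{3} \right)} + 4 t - 2 \operatorname{atan}{\left(t \right)} - 2 \sqrt{2} \operatorname{atan}{\left(\frac{\sqrt{2} t}{2} \right)}.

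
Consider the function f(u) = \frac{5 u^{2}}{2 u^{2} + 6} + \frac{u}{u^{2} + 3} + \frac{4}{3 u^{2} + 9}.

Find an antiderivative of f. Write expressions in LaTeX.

An antiderivative is F(u) = \frac{5 u}{2} + \frac{\log{\left(u^{2} + 3 \right)}}{2} - \frac{37 \sqrt{3} \operatorname{atan}{\left(\frac{\sqrt{3} u}{3} \right)}}{18}.

The integrand splits into summands that can be handled one at a time.
Check: d/du[\frac{5 u}{2} + \frac{\log{\left(u^{2} + 3 \right)}}{2} - \frac{37 \sqrt{3} \operatorname{atan}{\left(\frac{\sqrt{3} u}{3} \right)}}{18}] = \frac{15 u^{2} + 6 u + 8}{6 u^{2} + 18}, which equals f(u).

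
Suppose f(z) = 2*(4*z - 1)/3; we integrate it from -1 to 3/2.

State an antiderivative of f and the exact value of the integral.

Antiderivative: F(z) = 4*z**2/3 - 2*z/3; value = 0

Any candidate F(z) must reproduce f(z) exactly when differentiated.
F(z) = 4*z**2/3 - 2*z/3 is an antiderivative of f.
Check: d/dz[4*z**2/3 - 2*z/3] = 8*z/3 - 2/3, which equals f(z).
F(3/2) = 2; F(-1) = 2.
Integral = F(3/2) - F(-1) = 0.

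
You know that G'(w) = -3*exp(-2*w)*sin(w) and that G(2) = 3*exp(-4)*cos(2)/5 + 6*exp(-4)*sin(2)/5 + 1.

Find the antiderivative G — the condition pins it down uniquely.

G(w) = (5*exp(2*w) + 6*sin(w) + 3*cos(w))*exp(-2*w)/5

Check a candidate G(w) by differentiating: d/dw[G] must match the given G'(w).
A general antiderivative is 6*exp(-2*w)*sin(w)/5 + 3*exp(-2*w)*cos(w)/5 + C.
The condition gives C = 3*exp(-4)*cos(2)/5 + 6*exp(-4)*sin(2)/5 + 1 - (3*exp(-4)*cos(2)/5 + 6*exp(-4)*sin(2)/5) = 1.
So G(w) = (5*exp(2*w) + 6*sin(w) + 3*cos(w))*exp(-2*w)/5.
Check: d/dw[(5*exp(2*w) + 6*sin(w) + 3*cos(w))*exp(-2*w)/5] = -3*exp(-2*w)*sin(w) = G'(w).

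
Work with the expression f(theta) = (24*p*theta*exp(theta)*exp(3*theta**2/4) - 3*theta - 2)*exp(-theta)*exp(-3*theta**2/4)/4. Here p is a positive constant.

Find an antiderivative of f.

A candidate is checked by its d/dtheta: the result must match f(theta).
Check: d/dtheta[(6*p*theta**2 + exp(-theta)*exp(-3*theta**2/4))/2] = (24*p*theta*exp(theta)*exp(3*theta**2/4) - 3*theta - 2)*exp(-theta)*exp(-3*theta**2/4)/4 = f(theta).

An antiderivative is F(theta) = (6*p*theta**2 + exp(-theta)*exp(-3*theta**2/4))/2.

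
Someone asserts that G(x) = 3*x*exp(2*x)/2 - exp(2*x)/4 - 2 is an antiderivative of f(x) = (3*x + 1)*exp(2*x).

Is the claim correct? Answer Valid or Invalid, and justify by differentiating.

Valid: G'(x) = f(x).

d/dx[G] = 3*x*exp(2*x) + exp(2*x)
This equals f(x) exactly, so the claim holds.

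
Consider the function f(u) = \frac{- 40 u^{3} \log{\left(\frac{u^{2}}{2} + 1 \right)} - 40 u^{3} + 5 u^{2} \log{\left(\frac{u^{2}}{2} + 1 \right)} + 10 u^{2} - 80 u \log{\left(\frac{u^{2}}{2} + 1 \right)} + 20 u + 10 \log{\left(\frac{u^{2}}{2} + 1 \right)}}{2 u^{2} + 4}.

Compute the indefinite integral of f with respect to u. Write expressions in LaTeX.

F(u) = - 5 \left(2 u^{2} - \frac{u}{2} - 1\right) \log{\left(\frac{u^{2}}{2} + 1 \right)} + C

Recognize the product-rule pattern: f = v'r + vr' with v = - 10 u^{2} + \frac{5 u}{2} + 5, r = \log{\left(\frac{u^{2}}{2} + 1 \right)}, so integration by parts undoes it.
Check: d/du[- 5 \left(2 u^{2} - \frac{u}{2} - 1\right) \log{\left(\frac{u^{2}}{2} + 1 \right)}] = \frac{- 40 u^{3} \log{\left(\frac{u^{2}}{2} + 1 \right)} - 40 u^{3} + 5 u^{2} \log{\left(\frac{u^{2}}{2} + 1 \right)} + 10 u^{2} - 80 u \log{\left(\frac{u^{2}}{2} + 1 \right)} + 20 u + 10 \log{\left(\frac{u^{2}}{2} + 1 \right)}}{2 u^{2} + 4} = f(u).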